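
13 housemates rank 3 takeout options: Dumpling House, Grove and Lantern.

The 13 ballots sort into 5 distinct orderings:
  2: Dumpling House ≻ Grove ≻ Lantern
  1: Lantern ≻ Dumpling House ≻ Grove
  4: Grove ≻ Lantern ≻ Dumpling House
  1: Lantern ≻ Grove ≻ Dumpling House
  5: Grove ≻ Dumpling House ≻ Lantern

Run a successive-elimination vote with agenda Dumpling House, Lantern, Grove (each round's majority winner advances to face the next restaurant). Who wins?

Round 1: Dumpling House vs Lantern — 7–6, Dumpling House advances.
Round 2: Dumpling House vs Grove — 3–10, Grove advances.
Grove survives the agenda.

Grove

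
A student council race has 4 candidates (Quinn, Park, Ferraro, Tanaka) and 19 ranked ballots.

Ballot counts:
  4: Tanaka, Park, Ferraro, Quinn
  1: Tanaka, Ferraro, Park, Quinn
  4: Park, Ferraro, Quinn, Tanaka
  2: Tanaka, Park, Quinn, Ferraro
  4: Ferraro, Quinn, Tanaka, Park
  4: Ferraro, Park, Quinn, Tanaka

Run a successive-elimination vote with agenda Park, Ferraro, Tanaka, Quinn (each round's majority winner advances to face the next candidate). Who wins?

Round 1: Park vs Ferraro — 10–9, Park advances.
Round 2: Park vs Tanaka — 8–11, Tanaka advances.
Round 3: Tanaka vs Quinn — 7–12, Quinn advances.
The agenda winner is Quinn.

Quinn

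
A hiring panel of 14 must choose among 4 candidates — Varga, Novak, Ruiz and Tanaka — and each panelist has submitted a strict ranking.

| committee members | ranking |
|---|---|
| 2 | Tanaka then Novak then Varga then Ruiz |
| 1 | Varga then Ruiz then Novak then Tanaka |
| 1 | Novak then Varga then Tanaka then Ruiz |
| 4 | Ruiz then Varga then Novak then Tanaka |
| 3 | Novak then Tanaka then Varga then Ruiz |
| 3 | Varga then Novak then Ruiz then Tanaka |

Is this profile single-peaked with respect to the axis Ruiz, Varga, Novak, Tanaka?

yes

Axis positions: Ruiz=1, Varga=2, Novak=3, Tanaka=4.
Bloc 1 (peak Tanaka at position 4): ranking walks positions 4-3-2-1, expanding outward from the peak — single-peaked.
Bloc 2 (peak Varga at position 2): ranking walks positions 2-1-3-4, expanding outward from the peak — single-peaked.
Bloc 3 (peak Novak at position 3): ranking walks positions 3-2-4-1, expanding outward from the peak — single-peaked.
Bloc 4 (peak Ruiz at position 1): ranking walks positions 1-2-3-4, expanding outward from the peak — single-peaked.
Bloc 5 (peak Novak at position 3): ranking walks positions 3-4-2-1, expanding outward from the peak — single-peaked.
Bloc 6 (peak Varga at position 2): ranking walks positions 2-3-1-4, expanding outward from the peak — single-peaked.
Every ranking is single-peaked on this axis.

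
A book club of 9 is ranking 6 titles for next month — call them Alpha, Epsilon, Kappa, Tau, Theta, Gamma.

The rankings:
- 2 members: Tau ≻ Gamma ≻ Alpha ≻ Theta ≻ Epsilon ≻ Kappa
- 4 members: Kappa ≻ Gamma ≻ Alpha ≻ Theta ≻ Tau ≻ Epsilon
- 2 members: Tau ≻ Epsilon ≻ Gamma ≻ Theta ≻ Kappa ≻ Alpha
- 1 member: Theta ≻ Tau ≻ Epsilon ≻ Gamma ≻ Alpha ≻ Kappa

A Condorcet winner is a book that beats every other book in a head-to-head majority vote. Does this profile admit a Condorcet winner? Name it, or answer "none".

none

Pairwise majorities:
Alpha vs Epsilon: Alpha is ranked higher on 2+4 = 6 ballots, Epsilon on 3. Alpha wins 6–3.
Alpha vs Kappa: 2+1 = 3 for Alpha, 6 for Kappa — Kappa by 6–3.
Alpha vs Tau: 4 to 5, Tau.
Alpha vs Theta: Alpha preferred on 2+4 = 6 ballots; Alpha wins 6–3.
Alpha vs Gamma: 0 for Alpha, 9 for Gamma — Gamma by 9–0.
Epsilon vs Kappa: Epsilon is ranked higher on 2+2+1 = 5 ballots, Kappa on 4. Epsilon wins 5–4.
Epsilon vs Tau: 0 to 9, Tau.
Epsilon vs Theta: 2 to 7, Theta.
Epsilon vs Gamma: 2+1 = 3 for Epsilon, 6 for Gamma — Gamma by 6–3.
Kappa vs Tau: 4 for Kappa, 5 for Tau — Tau by 5–4.
Kappa vs Theta: 4 for Kappa, 5 for Theta — Theta by 5–4.
Kappa vs Gamma: 4 for Kappa, 5 for Gamma — Gamma by 5–4.
Tau vs Theta: 2+2 = 4 for Tau, 5 for Theta — Theta by 5–4.
Tau vs Gamma: 2+2+1 = 5 for Tau, 4 for Gamma — Tau by 5–4.
Theta vs Gamma: Theta is ranked higher on 1 ballot, Gamma on 8. Gamma wins 8–1.
Every book loses at least once (Alpha loses to Kappa; Epsilon loses to Alpha; Kappa loses to Epsilon; Tau loses to Theta; Theta loses to Alpha; Gamma loses to Tau). The majority relation contains the cycle Alpha beats Epsilon beats Kappa beats Alpha, so there is no Condorcet winner.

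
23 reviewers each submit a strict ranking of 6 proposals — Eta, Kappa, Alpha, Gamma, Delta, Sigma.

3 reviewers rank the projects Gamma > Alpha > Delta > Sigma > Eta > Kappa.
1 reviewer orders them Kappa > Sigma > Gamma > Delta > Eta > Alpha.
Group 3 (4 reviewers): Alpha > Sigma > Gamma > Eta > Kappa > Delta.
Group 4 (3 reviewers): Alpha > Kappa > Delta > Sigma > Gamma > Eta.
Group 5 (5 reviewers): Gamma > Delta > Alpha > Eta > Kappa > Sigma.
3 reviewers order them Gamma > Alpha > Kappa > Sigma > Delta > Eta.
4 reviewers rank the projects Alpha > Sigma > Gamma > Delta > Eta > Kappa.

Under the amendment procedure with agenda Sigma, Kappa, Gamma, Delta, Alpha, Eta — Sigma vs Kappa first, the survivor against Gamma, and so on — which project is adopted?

Round 1: Sigma vs Kappa — 11–12, Kappa advances.
Round 2: Kappa vs Gamma — 4–19, Gamma advances.
Round 3: Gamma vs Delta — 20–3, Gamma advances.
Round 4: Gamma vs Alpha — 12–11, Gamma advances.
Round 5: Gamma vs Eta — 23–0, Gamma advances.
The agenda winner is Gamma.

Gamma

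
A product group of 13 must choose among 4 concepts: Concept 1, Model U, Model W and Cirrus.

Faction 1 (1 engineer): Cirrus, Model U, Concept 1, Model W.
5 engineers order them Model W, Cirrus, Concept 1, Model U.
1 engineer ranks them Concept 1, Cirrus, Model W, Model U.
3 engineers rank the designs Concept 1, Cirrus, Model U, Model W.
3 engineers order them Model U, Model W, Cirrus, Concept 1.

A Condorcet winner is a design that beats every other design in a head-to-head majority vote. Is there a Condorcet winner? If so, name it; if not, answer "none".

Head-to-head results (13 engineers):
Concept 1 vs Model U: 5+1+3 = 9 for Concept 1, 4 for Model U — Concept 1 by 9–4.
Concept 1 vs Model W: 1+1+3 = 5 for Concept 1, 8 for Model W — Model W by 8–5.
Concept 1 vs Cirrus: Concept 1 is ranked higher on 1+3 = 4 ballots, Cirrus on 9. Cirrus wins 9–4.
Model U vs Model W: 1+3+3 = 7 for Model U, 6 for Model W — Model U by 7–6.
Model U vs Cirrus: 3 for Model U, 10 for Cirrus — Cirrus by 10–3.
Model W vs Cirrus: 5+3 = 8 for Model W, 5 for Cirrus — Model W by 8–5.
Every design loses at least once (Concept 1 loses to Model W; Model U loses to Concept 1; Model W loses to Model U; Cirrus loses to Model W). The majority relation contains the cycle Concept 1 → Model U → Model W → Concept 1, so there is no Condorcet winner.

none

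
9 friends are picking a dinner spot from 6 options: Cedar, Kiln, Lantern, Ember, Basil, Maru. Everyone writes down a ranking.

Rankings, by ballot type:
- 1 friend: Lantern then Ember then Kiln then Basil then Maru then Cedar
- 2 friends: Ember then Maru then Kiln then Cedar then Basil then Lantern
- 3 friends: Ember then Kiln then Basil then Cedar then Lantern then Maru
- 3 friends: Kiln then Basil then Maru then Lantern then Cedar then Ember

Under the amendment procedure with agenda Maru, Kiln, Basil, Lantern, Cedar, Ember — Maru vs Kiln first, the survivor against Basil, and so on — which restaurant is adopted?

Round 1: Maru vs Kiln — 2–7, Kiln advances.
Round 2: Kiln vs Basil — 9–0, Kiln advances.
Round 3: Kiln vs Lantern — 8–1, Kiln advances.
Round 4: Kiln vs Cedar — 9–0, Kiln advances.
Round 5: Kiln vs Ember — 3–6, Ember advances.
Ember survives the agenda.

Ember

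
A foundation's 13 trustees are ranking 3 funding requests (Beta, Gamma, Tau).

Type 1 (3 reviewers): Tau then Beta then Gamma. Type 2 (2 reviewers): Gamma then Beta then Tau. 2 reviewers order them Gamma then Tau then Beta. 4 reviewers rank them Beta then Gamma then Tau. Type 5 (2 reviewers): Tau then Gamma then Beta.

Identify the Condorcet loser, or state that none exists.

none

Pairwise majorities:
Beta vs Gamma: 3+4 = 7 for Beta, 6 for Gamma — Beta by 7–6.
Beta vs Tau: 2+4 = 6 for Beta, 7 for Tau — Tau by 7–6.
Gamma vs Tau: Gamma, 8–5.
No project is winless: Beta beats Gamma; Gamma beats Tau; Tau beats Beta. There is no Condorcet loser.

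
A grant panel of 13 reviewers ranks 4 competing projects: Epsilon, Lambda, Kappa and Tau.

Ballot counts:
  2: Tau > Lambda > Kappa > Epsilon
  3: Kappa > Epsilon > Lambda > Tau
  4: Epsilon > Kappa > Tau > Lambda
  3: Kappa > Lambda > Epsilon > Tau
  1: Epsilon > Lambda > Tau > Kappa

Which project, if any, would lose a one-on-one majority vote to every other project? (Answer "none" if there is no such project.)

Tau

Head-to-head results (13 reviewers):
Epsilon vs Lambda: Epsilon is ranked higher on 3+4+1 = 8 ballots, Lambda on 5. Epsilon wins 8–5.
Epsilon vs Kappa: Epsilon preferred on 4+1 = 5 ballots; Kappa wins 8–5.
Epsilon–Tau: Epsilon 11–2.
Lambda vs Kappa: Lambda preferred on 2+1 = 3 ballots; Kappa wins 10–3.
Lambda vs Tau: Lambda, 7–6.
Kappa vs Tau: 10 to 3, Kappa.
Only Tau has no wins; Tau is the Condorcet loser.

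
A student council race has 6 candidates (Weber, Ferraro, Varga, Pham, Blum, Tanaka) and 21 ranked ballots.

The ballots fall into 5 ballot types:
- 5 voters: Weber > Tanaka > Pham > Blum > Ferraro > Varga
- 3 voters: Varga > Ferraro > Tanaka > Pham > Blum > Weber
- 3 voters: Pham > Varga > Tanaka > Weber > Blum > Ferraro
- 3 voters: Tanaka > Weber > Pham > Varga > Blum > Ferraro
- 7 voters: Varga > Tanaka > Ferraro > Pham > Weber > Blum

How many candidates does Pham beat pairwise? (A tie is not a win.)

4

Pham against each rival (21 voters):
Pham vs Weber: 3+3+7 = 13 for Pham, 8 for Weber — Pham by 13–8.
Pham vs Ferraro: Pham wins 11–10.
Pham–Varga: Pham 11–10.
Pham vs Blum: Pham, 21–0.
Pham vs Tanaka: Tanaka wins 18–3.
Pham beats Weber, Ferraro, Varga, Blum; loses to Tanaka — 4 pairwise wins.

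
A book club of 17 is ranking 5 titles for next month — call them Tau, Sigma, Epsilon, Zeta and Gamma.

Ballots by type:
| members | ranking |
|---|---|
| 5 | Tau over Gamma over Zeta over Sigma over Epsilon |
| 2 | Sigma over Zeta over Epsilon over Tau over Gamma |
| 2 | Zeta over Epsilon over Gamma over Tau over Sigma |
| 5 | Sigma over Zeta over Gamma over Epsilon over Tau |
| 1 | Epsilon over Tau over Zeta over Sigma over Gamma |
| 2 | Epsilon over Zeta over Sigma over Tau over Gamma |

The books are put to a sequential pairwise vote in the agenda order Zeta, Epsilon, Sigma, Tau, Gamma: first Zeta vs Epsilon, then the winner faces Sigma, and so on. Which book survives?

Round 1: Zeta vs Epsilon — 14–3, Zeta advances.
Round 2: Zeta vs Sigma — 10–7, Zeta advances.
Round 3: Zeta vs Tau — 11–6, Zeta advances.
Round 4: Zeta vs Gamma — 12–5, Zeta advances.
The agenda winner is Zeta.

Zeta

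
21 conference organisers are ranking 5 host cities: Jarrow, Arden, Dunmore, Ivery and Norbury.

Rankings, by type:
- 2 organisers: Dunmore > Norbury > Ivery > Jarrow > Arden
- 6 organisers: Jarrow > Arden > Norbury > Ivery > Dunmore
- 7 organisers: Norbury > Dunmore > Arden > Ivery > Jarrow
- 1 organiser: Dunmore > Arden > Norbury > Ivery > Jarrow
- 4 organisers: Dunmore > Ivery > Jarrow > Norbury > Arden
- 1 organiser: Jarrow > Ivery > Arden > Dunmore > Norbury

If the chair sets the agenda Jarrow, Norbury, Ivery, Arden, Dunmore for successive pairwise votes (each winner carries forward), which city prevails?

Round 1: Jarrow vs Norbury — 11–10, Jarrow advances.
Round 2: Jarrow vs Ivery — 7–14, Ivery advances.
Round 3: Ivery vs Arden — 7–14, Arden advances.
Round 4: Arden vs Dunmore — 7–14, Dunmore advances.
The agenda winner is Dunmore.

Dunmore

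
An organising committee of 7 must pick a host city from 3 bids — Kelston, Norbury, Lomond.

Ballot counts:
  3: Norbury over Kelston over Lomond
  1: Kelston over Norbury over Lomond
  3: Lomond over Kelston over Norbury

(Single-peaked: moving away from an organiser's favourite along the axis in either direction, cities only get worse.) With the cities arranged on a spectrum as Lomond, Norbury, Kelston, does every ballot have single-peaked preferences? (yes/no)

Axis positions: Lomond=1, Norbury=2, Kelston=3.
Group 1 (peak Norbury at position 2): ranking walks positions 2-3-1, expanding outward from the peak — single-peaked.
Group 2 (peak Kelston at position 3): ranking walks positions 3-2-1, expanding outward from the peak — single-peaked.
Group 3: ranking walks positions 1-3-2; Kelston is ranked above Norbury even though Norbury lies between Kelston and the peak Lomond on the axis — preferences dip and rise again. Not single-peaked.
Group 3 violates single-peakedness, so the profile is not single-peaked on this axis.

no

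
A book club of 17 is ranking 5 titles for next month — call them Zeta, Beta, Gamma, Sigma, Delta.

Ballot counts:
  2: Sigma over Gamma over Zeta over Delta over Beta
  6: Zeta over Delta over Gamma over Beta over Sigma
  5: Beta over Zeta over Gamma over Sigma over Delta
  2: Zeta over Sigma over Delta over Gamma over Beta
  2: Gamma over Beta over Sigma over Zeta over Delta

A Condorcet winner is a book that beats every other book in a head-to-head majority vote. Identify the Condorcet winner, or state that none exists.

Head-to-head results (17 members):
Zeta vs Beta: 2+6+2 = 10 for Zeta, 7 for Beta — Zeta by 10–7.
Zeta vs Gamma: Zeta wins 13–4.
Zeta vs Sigma: 6+5+2 = 13 for Zeta, 4 for Sigma — Zeta by 13–4.
Zeta vs Delta: Zeta is ranked higher on 2+6+5+2+2 = 17 ballots, Delta on 0. Zeta wins 17–0.
Beta vs Gamma: 5 for Beta, 12 for Gamma — Gamma by 12–5.
Beta vs Sigma: 13 to 4, Beta.
Beta vs Delta: Delta wins 10–7.
Gamma vs Sigma: Gamma wins 13–4.
Gamma vs Delta: Gamma, 9–8.
Sigma vs Delta: Sigma, 11–6.
Zeta defeats every rival head-to-head and is the Condorcet winner.

Zeta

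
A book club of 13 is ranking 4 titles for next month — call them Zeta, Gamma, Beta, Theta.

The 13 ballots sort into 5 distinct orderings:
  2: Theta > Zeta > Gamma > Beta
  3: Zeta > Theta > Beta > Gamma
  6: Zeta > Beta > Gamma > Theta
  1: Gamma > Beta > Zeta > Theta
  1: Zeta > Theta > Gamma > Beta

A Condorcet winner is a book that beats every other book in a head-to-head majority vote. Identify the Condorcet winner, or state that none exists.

Zeta

Check each pair by majority over 13 ballots:
Zeta vs Gamma: 2+3+6+1 = 12 for Zeta, 1 for Gamma — Zeta by 12–1.
Zeta vs Beta: Zeta preferred on 2+3+6+1 = 12 ballots; Zeta wins 12–1.
Zeta vs Theta: Zeta preferred on 3+6+1+1 = 11 ballots; Zeta wins 11–2.
Gamma vs Beta: 4 to 9, Beta.
Gamma vs Theta: 7 to 6, Gamma.
Beta vs Theta: 6+1 = 7 for Beta, 6 for Theta — Beta by 7–6.
Zeta defeats every rival head-to-head and is the Condorcet winner.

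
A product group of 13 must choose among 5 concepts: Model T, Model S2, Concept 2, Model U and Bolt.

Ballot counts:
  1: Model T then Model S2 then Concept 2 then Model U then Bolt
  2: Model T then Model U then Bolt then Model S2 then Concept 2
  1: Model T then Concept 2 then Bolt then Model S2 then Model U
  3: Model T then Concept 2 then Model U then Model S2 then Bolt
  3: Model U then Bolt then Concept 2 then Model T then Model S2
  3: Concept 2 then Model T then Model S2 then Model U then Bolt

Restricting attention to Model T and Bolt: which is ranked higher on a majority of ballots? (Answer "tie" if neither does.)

Ballots ranking Model T above Bolt: 1 + 2 + 1 + 3 + 3 = 10.
Ballots ranking Bolt above Model T: 13 − 10 = 3.
Model T wins the head-to-head 10–3.

Model T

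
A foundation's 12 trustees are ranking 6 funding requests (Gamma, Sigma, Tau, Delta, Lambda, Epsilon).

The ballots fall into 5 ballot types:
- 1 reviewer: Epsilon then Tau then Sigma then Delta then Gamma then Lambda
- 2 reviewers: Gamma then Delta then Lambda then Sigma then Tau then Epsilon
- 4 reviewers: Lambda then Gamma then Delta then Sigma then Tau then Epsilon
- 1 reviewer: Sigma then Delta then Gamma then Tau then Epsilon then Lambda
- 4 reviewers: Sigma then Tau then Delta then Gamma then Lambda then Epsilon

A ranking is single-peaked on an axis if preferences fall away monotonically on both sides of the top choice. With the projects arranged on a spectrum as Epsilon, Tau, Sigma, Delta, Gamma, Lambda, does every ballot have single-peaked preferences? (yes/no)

yes

Axis positions: Epsilon=1, Tau=2, Sigma=3, Delta=4, Gamma=5, Lambda=6.
Ballot type 1 (peak Epsilon at position 1): ranking walks positions 1-2-3-4-5-6, expanding outward from the peak — single-peaked.
Ballot type 2 (peak Gamma at position 5): ranking walks positions 5-4-6-3-2-1, expanding outward from the peak — single-peaked.
Ballot type 3 (peak Lambda at position 6): ranking walks positions 6-5-4-3-2-1, expanding outward from the peak — single-peaked.
Ballot type 4 (peak Sigma at position 3): ranking walks positions 3-4-5-2-1-6, expanding outward from the peak — single-peaked.
Ballot type 5 (peak Sigma at position 3): ranking walks positions 3-2-4-5-6-1, expanding outward from the peak — single-peaked.
Every ranking is single-peaked on this axis.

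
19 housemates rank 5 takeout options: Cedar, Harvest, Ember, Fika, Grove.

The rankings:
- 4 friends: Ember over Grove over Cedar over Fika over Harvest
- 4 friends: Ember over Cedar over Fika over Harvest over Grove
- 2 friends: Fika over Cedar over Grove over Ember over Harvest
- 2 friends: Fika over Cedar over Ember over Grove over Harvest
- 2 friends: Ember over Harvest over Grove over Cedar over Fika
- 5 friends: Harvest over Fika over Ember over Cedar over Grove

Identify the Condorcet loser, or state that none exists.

Grove

Pairwise majorities:
Cedar–Harvest: Cedar 12–7.
Cedar–Ember: Ember 15–4.
Cedar vs Fika: Cedar, 10–9.
Cedar vs Grove: Cedar, 13–6.
Harvest vs Ember: 5 for Harvest, 14 for Ember — Ember by 14–5.
Harvest vs Fika: Fika, 12–7.
Harvest–Grove: Harvest 11–8.
Ember vs Fika: Ember, 10–9.
Ember vs Grove: Ember preferred on 4+4+2+2+5 = 17 ballots; Ember wins 17–2.
Fika vs Grove: Fika is ranked higher on 4+2+2+5 = 13 ballots, Grove on 6. Fika wins 13–6.
Grove is beaten in every head-to-head and is the Condorcet loser.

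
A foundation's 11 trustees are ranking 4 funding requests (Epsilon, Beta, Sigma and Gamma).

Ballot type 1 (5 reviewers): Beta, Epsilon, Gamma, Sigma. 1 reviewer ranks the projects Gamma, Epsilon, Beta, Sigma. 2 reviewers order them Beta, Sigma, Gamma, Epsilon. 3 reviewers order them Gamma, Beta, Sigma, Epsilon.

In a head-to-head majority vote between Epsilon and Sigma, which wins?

Ballots ranking Epsilon above Sigma: 5 + 1 = 6.
Ballots ranking Sigma above Epsilon: 11 − 6 = 5.
Epsilon wins the head-to-head 6–5.

Epsilon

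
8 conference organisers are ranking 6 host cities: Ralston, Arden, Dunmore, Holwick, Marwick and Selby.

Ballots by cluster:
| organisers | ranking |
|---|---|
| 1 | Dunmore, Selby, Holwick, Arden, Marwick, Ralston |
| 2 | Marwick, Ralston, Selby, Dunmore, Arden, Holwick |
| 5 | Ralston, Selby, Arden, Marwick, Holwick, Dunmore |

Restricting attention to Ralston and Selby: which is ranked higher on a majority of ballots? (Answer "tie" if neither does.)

Ballots ranking Ralston above Selby: 2 + 5 = 7.
Ballots ranking Selby above Ralston: 8 − 7 = 1.
Ralston wins the head-to-head 7–1.

Ralston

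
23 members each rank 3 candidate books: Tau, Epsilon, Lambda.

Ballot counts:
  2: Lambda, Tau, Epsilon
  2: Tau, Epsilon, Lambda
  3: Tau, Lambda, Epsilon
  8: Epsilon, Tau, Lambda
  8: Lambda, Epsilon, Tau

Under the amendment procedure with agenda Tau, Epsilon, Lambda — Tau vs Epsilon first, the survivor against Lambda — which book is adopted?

Lambda

Round 1: Tau vs Epsilon — 7–16, Epsilon advances.
Round 2: Epsilon vs Lambda — 10–13, Lambda advances.
The agenda winner is Lambda.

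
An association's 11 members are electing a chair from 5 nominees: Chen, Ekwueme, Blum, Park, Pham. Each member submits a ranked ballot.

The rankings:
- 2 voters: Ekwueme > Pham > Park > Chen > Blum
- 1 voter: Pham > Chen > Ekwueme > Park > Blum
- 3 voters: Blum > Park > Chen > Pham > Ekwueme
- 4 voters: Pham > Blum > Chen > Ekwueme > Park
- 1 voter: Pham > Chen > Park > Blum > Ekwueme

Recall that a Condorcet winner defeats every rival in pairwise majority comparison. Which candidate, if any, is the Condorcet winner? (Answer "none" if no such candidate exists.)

Check each pair by majority over 11 ballots:
Chen vs Ekwueme: Chen, 9–2.
Chen vs Blum: Blum wins 7–4.
Chen vs Park: Chen wins 6–5.
Chen vs Pham: Pham wins 8–3.
Ekwueme–Blum: Blum 8–3.
Ekwueme vs Park: Ekwueme, 7–4.
Ekwueme–Pham: Pham 9–2.
Blum–Park: Blum 7–4.
Blum–Pham: Pham 8–3.
Park vs Pham: Pham wins 8–3.
Pham beats each of Chen, Ekwueme, Blum, Park — Pham is the Condorcet winner.

Pham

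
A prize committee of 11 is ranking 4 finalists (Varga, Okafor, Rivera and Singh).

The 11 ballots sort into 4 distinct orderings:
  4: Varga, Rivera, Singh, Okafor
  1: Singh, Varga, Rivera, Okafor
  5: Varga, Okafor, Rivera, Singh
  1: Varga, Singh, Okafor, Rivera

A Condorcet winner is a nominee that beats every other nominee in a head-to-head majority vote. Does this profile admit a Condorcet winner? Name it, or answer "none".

Head-to-head results (11 jurors):
Varga–Okafor: Varga 11–0.
Varga–Rivera: Varga 11–0.
Varga vs Singh: Varga, 10–1.
Okafor–Rivera: Okafor 6–5.
Okafor–Singh: Singh 6–5.
Rivera–Singh: Rivera 9–2.
Varga defeats every rival head-to-head and is the Condorcet winner.

Varga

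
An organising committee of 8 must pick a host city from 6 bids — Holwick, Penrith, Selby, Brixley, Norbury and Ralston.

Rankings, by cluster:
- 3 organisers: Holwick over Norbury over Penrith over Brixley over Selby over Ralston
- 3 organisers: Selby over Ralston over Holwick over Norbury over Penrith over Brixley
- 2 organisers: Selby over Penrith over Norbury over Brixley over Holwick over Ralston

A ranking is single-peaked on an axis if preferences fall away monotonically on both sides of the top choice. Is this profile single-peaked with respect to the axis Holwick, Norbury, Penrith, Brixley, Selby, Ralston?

no

Axis positions: Holwick=1, Norbury=2, Penrith=3, Brixley=4, Selby=5, Ralston=6.
Cluster 1 (peak Holwick at position 1): ranking walks positions 1-2-3-4-5-6, expanding outward from the peak — single-peaked.
Cluster 2: ranking walks positions 5-6-1-2-3-4; Holwick is ranked above Brixley even though Brixley lies between Holwick and the peak Selby on the axis — preferences dip and rise again. Not single-peaked.
Cluster 3: ranking walks positions 5-3-2-4-1-6; Penrith is ranked above Brixley even though Brixley lies between Penrith and the peak Selby on the axis — preferences dip and rise again. Not single-peaked.
Cluster 2 violates single-peakedness, so the profile is not single-peaked on this axis.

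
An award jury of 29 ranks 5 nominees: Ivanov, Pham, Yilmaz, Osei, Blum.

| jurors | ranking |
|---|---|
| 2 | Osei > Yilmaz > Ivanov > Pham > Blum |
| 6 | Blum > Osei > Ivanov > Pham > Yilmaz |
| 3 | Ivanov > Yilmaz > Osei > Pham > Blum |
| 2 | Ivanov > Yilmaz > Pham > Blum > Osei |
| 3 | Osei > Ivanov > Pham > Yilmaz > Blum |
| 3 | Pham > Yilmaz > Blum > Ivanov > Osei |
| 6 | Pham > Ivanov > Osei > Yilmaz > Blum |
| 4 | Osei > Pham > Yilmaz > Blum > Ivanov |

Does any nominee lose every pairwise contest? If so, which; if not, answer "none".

Head-to-head results (29 jurors):
Ivanov vs Pham: Ivanov is ranked higher on 2+6+3+2+3 = 16 ballots, Pham on 13. Ivanov wins 16–13.
Ivanov vs Yilmaz: Ivanov is ranked higher on 6+3+2+3+6 = 20 ballots, Yilmaz on 9. Ivanov wins 20–9.
Ivanov vs Osei: Osei wins 15–14.
Ivanov–Blum: Ivanov 16–13.
Pham vs Yilmaz: Pham preferred on 6+3+3+6+4 = 22 ballots; Pham wins 22–7.
Pham vs Osei: Pham is ranked higher on 2+3+6 = 11 ballots, Osei on 18. Osei wins 18–11.
Pham vs Blum: 23 to 6, Pham.
Yilmaz vs Osei: Yilmaz preferred on 3+2+3 = 8 ballots; Osei wins 21–8.
Yilmaz vs Blum: Yilmaz, 23–6.
Osei vs Blum: Osei wins 18–11.
Only Blum has no wins; Blum is the Condorcet loser.

Blum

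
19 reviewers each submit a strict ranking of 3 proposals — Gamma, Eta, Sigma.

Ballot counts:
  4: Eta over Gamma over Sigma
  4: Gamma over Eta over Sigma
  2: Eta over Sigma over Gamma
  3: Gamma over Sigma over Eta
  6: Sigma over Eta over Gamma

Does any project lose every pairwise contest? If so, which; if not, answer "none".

Head-to-head results (19 reviewers):
Gamma vs Eta: 7 to 12, Eta.
Gamma vs Sigma: Gamma wins 11–8.
Eta vs Sigma: 4+4+2 = 10 for Eta, 9 for Sigma — Eta by 10–9.
Sigma loses to every other project — it is the Condorcet loser.

Sigma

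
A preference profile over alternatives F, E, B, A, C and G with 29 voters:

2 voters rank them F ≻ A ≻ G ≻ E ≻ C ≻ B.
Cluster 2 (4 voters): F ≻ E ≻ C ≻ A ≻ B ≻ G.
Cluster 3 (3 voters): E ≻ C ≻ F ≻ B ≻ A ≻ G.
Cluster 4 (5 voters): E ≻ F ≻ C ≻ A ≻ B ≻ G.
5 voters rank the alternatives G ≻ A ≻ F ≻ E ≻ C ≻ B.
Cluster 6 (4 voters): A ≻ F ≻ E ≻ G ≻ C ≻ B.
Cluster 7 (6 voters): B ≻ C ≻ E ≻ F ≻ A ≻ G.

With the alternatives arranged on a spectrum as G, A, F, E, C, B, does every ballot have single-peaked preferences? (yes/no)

Axis positions: G=1, A=2, F=3, E=4, C=5, B=6.
Cluster 1 (peak F at position 3): ranking walks positions 3-2-1-4-5-6, expanding outward from the peak — single-peaked.
Cluster 2 (peak F at position 3): ranking walks positions 3-4-5-2-6-1, expanding outward from the peak — single-peaked.
Cluster 3 (peak E at position 4): ranking walks positions 4-5-3-6-2-1, expanding outward from the peak — single-peaked.
Cluster 4 (peak E at position 4): ranking walks positions 4-3-5-2-6-1, expanding outward from the peak — single-peaked.
Cluster 5 (peak G at position 1): ranking walks positions 1-2-3-4-5-6, expanding outward from the peak — single-peaked.
Cluster 6 (peak A at position 2): ranking walks positions 2-3-4-1-5-6, expanding outward from the peak — single-peaked.
Cluster 7 (peak B at position 6): ranking walks positions 6-5-4-3-2-1, expanding outward from the peak — single-peaked.
Every ranking is single-peaked on this axis.

yes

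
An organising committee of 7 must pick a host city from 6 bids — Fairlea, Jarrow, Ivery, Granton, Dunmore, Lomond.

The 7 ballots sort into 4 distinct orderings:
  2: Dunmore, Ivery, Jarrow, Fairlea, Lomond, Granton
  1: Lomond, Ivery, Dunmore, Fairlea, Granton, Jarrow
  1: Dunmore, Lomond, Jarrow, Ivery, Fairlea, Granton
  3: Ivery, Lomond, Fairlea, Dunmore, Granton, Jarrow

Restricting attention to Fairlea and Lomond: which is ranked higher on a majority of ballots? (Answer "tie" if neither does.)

Lomond

Ballots ranking Fairlea above Lomond: 2.
Ballots ranking Lomond above Fairlea: 7 − 2 = 5.
Lomond wins the head-to-head 5–2.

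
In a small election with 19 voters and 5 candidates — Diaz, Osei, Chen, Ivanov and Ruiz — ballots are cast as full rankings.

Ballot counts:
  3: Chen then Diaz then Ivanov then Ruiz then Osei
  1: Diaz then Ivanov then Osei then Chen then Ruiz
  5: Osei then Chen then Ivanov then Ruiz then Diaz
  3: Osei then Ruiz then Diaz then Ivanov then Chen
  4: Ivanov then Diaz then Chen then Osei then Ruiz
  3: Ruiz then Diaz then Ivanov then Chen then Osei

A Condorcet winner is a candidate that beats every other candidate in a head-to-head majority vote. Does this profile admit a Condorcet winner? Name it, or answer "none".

Pairwise majorities:
Diaz vs Osei: Diaz is ranked higher on 3+1+4+3 = 11 ballots, Osei on 8. Diaz wins 11–8.
Diaz vs Chen: 1+3+4+3 = 11 for Diaz, 8 for Chen — Diaz by 11–8.
Diaz vs Ivanov: Diaz is ranked higher on 3+1+3+3 = 10 ballots, Ivanov on 9. Diaz wins 10–9.
Diaz vs Ruiz: Diaz preferred on 3+1+4 = 8 ballots; Ruiz wins 11–8.
Osei vs Chen: 9 to 10, Chen.
Osei vs Ivanov: 5+3 = 8 for Osei, 11 for Ivanov — Ivanov by 11–8.
Osei vs Ruiz: Osei is ranked higher on 1+5+3+4 = 13 ballots, Ruiz on 6. Osei wins 13–6.
Chen vs Ivanov: 3+5 = 8 for Chen, 11 for Ivanov — Ivanov by 11–8.
Chen vs Ruiz: 13 to 6, Chen.
Ivanov vs Ruiz: Ivanov is ranked higher on 3+1+5+4 = 13 ballots, Ruiz on 6. Ivanov wins 13–6.
Each candidate drops at least one matchup (Diaz loses to Ruiz; Osei loses to Diaz; Chen loses to Diaz; Ivanov loses to Diaz; Ruiz loses to Osei); the cycle Diaz > Osei > Ruiz > Diaz rules out a Condorcet winner.

none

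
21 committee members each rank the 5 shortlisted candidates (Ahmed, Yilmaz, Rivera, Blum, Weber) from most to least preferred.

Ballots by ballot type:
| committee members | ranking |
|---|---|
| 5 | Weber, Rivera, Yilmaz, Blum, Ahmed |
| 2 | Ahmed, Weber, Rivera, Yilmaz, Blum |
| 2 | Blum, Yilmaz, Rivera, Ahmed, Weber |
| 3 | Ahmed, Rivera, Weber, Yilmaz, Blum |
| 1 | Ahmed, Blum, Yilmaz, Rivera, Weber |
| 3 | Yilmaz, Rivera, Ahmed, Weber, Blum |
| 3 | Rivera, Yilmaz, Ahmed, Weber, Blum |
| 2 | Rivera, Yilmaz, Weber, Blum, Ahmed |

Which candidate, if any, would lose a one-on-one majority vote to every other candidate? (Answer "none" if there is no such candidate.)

Blum

Pairwise majorities:
Ahmed vs Yilmaz: Yilmaz, 15–6.
Ahmed vs Rivera: Ahmed preferred on 2+3+1 = 6 ballots; Rivera wins 15–6.
Ahmed vs Blum: 2+3+1+3+3 = 12 for Ahmed, 9 for Blum — Ahmed by 12–9.
Ahmed vs Weber: Ahmed, 14–7.
Yilmaz vs Rivera: 6 to 15, Rivera.
Yilmaz vs Blum: Yilmaz preferred on 5+2+3+3+3+2 = 18 ballots; Yilmaz wins 18–3.
Yilmaz vs Weber: Yilmaz is ranked higher on 2+1+3+3+2 = 11 ballots, Weber on 10. Yilmaz wins 11–10.
Rivera vs Blum: Rivera is ranked higher on 5+2+3+3+3+2 = 18 ballots, Blum on 3. Rivera wins 18–3.
Rivera–Weber: Rivera 14–7.
Blum vs Weber: 3 to 18, Weber.
Blum loses to every other candidate — it is the Condorcet loser.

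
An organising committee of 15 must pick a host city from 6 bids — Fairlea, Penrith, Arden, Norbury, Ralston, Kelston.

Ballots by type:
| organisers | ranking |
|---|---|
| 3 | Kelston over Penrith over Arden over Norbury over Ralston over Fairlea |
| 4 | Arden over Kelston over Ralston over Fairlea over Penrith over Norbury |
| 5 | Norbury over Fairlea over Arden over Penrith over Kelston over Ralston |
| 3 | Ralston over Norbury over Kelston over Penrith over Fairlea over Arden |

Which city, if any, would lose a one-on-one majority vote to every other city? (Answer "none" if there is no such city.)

none

Head-to-head results (15 organisers):
Fairlea vs Penrith: Fairlea is ranked higher on 4+5 = 9 ballots, Penrith on 6. Fairlea wins 9–6.
Fairlea–Arden: Fairlea 8–7.
Fairlea vs Norbury: Fairlea preferred on 4 ballots; Norbury wins 11–4.
Fairlea vs Ralston: Ralston, 10–5.
Fairlea vs Kelston: Kelston wins 10–5.
Penrith vs Arden: Arden, 9–6.
Penrith vs Norbury: Penrith is ranked higher on 3+4 = 7 ballots, Norbury on 8. Norbury wins 8–7.
Penrith vs Ralston: Penrith, 8–7.
Penrith vs Kelston: 5 for Penrith, 10 for Kelston — Kelston by 10–5.
Arden vs Norbury: Arden is ranked higher on 3+4 = 7 ballots, Norbury on 8. Norbury wins 8–7.
Arden vs Ralston: Arden is ranked higher on 3+4+5 = 12 ballots, Ralston on 3. Arden wins 12–3.
Arden vs Kelston: Arden wins 9–6.
Norbury vs Ralston: Norbury, 8–7.
Norbury–Kelston: Norbury 8–7.
Ralston vs Kelston: 3 to 12, Kelston.
Each city has at least one pairwise win (Fairlea beats Penrith; Penrith beats Ralston; Arden beats Penrith; Norbury beats Fairlea; Ralston beats Fairlea; Kelston beats Fairlea) — no Condorcet loser.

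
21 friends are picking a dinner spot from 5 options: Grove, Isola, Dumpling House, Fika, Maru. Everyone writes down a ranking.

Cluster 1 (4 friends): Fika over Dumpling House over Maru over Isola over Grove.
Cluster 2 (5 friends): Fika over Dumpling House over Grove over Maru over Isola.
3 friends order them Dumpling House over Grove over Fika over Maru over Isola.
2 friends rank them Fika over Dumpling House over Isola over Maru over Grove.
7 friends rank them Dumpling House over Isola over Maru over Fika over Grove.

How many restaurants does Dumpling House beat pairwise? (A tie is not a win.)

3

Dumpling House against each rival (21 friends):
Dumpling House–Grove: Dumpling House 21–0.
Dumpling House vs Isola: Dumpling House preferred on 4+5+3+2+7 = 21 ballots; Dumpling House wins 21–0.
Dumpling House vs Fika: Fika wins 11–10.
Dumpling House vs Maru: 21 to 0, Dumpling House.
Dumpling House beats Grove, Isola, Maru; loses to Fika — 3 pairwise wins.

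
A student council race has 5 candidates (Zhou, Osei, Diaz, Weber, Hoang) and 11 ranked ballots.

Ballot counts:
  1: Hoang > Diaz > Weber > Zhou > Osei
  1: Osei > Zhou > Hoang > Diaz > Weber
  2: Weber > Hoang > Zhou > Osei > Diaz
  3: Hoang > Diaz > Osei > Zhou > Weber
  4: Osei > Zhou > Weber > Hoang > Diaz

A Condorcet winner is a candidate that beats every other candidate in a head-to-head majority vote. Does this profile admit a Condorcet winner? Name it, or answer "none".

none

Head-to-head results (11 voters):
Zhou vs Osei: Zhou preferred on 1+2 = 3 ballots; Osei wins 8–3.
Zhou vs Diaz: Zhou preferred on 1+2+4 = 7 ballots; Zhou wins 7–4.
Zhou vs Weber: Zhou is ranked higher on 1+3+4 = 8 ballots, Weber on 3. Zhou wins 8–3.
Zhou vs Hoang: Zhou preferred on 1+4 = 5 ballots; Hoang wins 6–5.
Osei vs Diaz: 7 to 4, Osei.
Osei vs Weber: 1+3+4 = 8 for Osei, 3 for Weber — Osei by 8–3.
Osei vs Hoang: Osei is ranked higher on 1+4 = 5 ballots, Hoang on 6. Hoang wins 6–5.
Diaz vs Weber: 5 to 6, Weber.
Diaz vs Hoang: 0 to 11, Hoang.
Weber vs Hoang: Weber preferred on 2+4 = 6 ballots; Weber wins 6–5.
Every candidate loses at least once (Zhou loses to Osei; Osei loses to Hoang; Diaz loses to Zhou; Weber loses to Zhou; Hoang loses to Weber). The majority relation contains the cycle Zhou → Weber → Hoang → Zhou, so there is no Condorcet winner.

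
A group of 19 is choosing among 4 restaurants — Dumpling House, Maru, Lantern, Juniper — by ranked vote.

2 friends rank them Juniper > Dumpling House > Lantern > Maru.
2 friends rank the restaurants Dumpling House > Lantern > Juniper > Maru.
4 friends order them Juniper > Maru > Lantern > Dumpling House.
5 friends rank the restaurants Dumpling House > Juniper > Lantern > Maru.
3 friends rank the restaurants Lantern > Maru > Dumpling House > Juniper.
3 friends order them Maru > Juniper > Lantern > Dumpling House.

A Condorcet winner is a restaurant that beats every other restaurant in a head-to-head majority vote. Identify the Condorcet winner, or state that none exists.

none

Check each pair by majority over 19 ballots:
Dumpling House vs Maru: Dumpling House is ranked higher on 2+2+5 = 9 ballots, Maru on 10. Maru wins 10–9.
Dumpling House vs Lantern: Dumpling House preferred on 2+2+5 = 9 ballots; Lantern wins 10–9.
Dumpling House vs Juniper: Dumpling House preferred on 2+5+3 = 10 ballots; Dumpling House wins 10–9.
Maru vs Lantern: 7 to 12, Lantern.
Maru–Juniper: Juniper 13–6.
Lantern vs Juniper: Juniper wins 14–5.
Each restaurant drops at least one matchup (Dumpling House loses to Maru; Maru loses to Lantern; Lantern loses to Juniper; Juniper loses to Dumpling House); the cycle Dumpling House → Juniper → Maru → Dumpling House rules out a Condorcet winner.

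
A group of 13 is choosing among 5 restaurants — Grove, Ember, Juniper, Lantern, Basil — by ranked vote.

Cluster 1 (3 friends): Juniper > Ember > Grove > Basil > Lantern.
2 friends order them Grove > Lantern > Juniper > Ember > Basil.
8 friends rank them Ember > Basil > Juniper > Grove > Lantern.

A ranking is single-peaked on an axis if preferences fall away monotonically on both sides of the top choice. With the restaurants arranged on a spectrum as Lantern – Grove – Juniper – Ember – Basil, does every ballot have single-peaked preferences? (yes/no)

yes

Axis positions: Lantern=1, Grove=2, Juniper=3, Ember=4, Basil=5.
Cluster 1 (peak Juniper at position 3): ranking walks positions 3-4-2-5-1, expanding outward from the peak — single-peaked.
Cluster 2 (peak Grove at position 2): ranking walks positions 2-1-3-4-5, expanding outward from the peak — single-peaked.
Cluster 3 (peak Ember at position 4): ranking walks positions 4-5-3-2-1, expanding outward from the peak — single-peaked.
Every ranking is single-peaked on this axis.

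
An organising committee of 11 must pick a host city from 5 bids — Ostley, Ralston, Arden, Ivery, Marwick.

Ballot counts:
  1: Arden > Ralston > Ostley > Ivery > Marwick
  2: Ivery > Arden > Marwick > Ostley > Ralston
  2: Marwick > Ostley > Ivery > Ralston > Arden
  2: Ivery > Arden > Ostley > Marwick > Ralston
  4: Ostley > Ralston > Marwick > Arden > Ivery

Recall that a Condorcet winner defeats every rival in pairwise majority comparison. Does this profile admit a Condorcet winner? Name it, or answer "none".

Ostley

Head-to-head results (11 organisers):
Ostley vs Ralston: Ostley is ranked higher on 2+2+2+4 = 10 ballots, Ralston on 1. Ostley wins 10–1.
Ostley vs Arden: Ostley is ranked higher on 2+4 = 6 ballots, Arden on 5. Ostley wins 6–5.
Ostley vs Ivery: 1+2+4 = 7 for Ostley, 4 for Ivery — Ostley by 7–4.
Ostley vs Marwick: 7 to 4, Ostley.
Ralston vs Arden: 2+4 = 6 for Ralston, 5 for Arden — Ralston by 6–5.
Ralston vs Ivery: Ralston preferred on 1+4 = 5 ballots; Ivery wins 6–5.
Ralston vs Marwick: Ralston is ranked higher on 1+4 = 5 ballots, Marwick on 6. Marwick wins 6–5.
Arden vs Ivery: Arden preferred on 1+4 = 5 ballots; Ivery wins 6–5.
Arden vs Marwick: 1+2+2 = 5 for Arden, 6 for Marwick — Marwick by 6–5.
Ivery vs Marwick: 1+2+2 = 5 for Ivery, 6 for Marwick — Marwick by 6–5.
Ostley defeats every rival head-to-head and is the Condorcet winner.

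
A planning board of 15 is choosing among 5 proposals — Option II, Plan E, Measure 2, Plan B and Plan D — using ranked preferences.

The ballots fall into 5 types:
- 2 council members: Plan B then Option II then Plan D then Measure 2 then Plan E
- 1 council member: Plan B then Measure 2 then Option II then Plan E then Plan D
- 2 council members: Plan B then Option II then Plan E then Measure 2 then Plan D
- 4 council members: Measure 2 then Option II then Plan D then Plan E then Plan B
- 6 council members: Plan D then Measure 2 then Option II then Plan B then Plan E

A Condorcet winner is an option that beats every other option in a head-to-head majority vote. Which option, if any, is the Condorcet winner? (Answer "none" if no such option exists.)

Pairwise majorities:
Option II–Plan E: Option II 15–0.
Option II vs Measure 2: Measure 2 wins 11–4.
Option II–Plan B: Option II 10–5.
Option II–Plan D: Option II 9–6.
Plan E vs Measure 2: Measure 2 wins 13–2.
Plan E–Plan B: Plan B 11–4.
Plan E–Plan D: Plan D 12–3.
Measure 2–Plan B: Measure 2 10–5.
Measure 2 vs Plan D: Plan D, 8–7.
Plan B vs Plan D: Plan D, 10–5.
Each option drops at least one matchup (Option II loses to Measure 2; Plan E loses to Option II; Measure 2 loses to Plan D; Plan B loses to Option II; Plan D loses to Option II); the cycle Option II > Plan D > Measure 2 > Option II rules out a Condorcet winner.

none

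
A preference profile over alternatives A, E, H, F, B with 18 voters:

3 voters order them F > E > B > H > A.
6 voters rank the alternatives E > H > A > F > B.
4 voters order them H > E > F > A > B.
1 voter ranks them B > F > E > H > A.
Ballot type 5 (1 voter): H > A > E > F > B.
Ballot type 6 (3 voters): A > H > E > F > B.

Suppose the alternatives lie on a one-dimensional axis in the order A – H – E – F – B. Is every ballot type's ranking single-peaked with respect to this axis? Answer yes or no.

Axis positions: A=1, H=2, E=3, F=4, B=5.
Ballot type 1 (peak F at position 4): ranking walks positions 4-3-5-2-1, expanding outward from the peak — single-peaked.
Ballot type 2 (peak E at position 3): ranking walks positions 3-2-1-4-5, expanding outward from the peak — single-peaked.
Ballot type 3 (peak H at position 2): ranking walks positions 2-3-4-1-5, expanding outward from the peak — single-peaked.
Ballot type 4 (peak B at position 5): ranking walks positions 5-4-3-2-1, expanding outward from the peak — single-peaked.
Ballot type 5 (peak H at position 2): ranking walks positions 2-1-3-4-5, expanding outward from the peak — single-peaked.
Ballot type 6 (peak A at position 1): ranking walks positions 1-2-3-4-5, expanding outward from the peak — single-peaked.
Every ranking is single-peaked on this axis.

yes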